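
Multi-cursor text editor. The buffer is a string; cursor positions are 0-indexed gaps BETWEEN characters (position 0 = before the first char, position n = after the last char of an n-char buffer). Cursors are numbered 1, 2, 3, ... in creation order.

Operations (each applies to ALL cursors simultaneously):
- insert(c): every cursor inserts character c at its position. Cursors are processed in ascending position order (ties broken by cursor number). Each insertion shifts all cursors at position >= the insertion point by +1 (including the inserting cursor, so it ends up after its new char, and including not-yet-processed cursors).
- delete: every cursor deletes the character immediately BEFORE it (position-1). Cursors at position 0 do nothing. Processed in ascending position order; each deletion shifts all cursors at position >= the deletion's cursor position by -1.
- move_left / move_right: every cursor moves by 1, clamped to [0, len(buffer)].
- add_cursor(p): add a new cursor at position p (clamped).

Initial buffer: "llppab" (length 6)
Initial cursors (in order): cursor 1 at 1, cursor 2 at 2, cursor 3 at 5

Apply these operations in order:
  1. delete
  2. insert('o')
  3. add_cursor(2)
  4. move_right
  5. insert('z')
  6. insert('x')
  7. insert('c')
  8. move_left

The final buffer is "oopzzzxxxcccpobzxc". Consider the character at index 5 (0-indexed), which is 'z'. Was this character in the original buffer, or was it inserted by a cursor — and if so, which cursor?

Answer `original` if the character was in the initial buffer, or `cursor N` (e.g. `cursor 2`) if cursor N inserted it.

Answer: cursor 4

Derivation:
After op 1 (delete): buffer="ppb" (len 3), cursors c1@0 c2@0 c3@2, authorship ...
After op 2 (insert('o')): buffer="ooppob" (len 6), cursors c1@2 c2@2 c3@5, authorship 12..3.
After op 3 (add_cursor(2)): buffer="ooppob" (len 6), cursors c1@2 c2@2 c4@2 c3@5, authorship 12..3.
After op 4 (move_right): buffer="ooppob" (len 6), cursors c1@3 c2@3 c4@3 c3@6, authorship 12..3.
After op 5 (insert('z')): buffer="oopzzzpobz" (len 10), cursors c1@6 c2@6 c4@6 c3@10, authorship 12.124.3.3
After op 6 (insert('x')): buffer="oopzzzxxxpobzx" (len 14), cursors c1@9 c2@9 c4@9 c3@14, authorship 12.124124.3.33
After op 7 (insert('c')): buffer="oopzzzxxxcccpobzxc" (len 18), cursors c1@12 c2@12 c4@12 c3@18, authorship 12.124124124.3.333
After op 8 (move_left): buffer="oopzzzxxxcccpobzxc" (len 18), cursors c1@11 c2@11 c4@11 c3@17, authorship 12.124124124.3.333
Authorship (.=original, N=cursor N): 1 2 . 1 2 4 1 2 4 1 2 4 . 3 . 3 3 3
Index 5: author = 4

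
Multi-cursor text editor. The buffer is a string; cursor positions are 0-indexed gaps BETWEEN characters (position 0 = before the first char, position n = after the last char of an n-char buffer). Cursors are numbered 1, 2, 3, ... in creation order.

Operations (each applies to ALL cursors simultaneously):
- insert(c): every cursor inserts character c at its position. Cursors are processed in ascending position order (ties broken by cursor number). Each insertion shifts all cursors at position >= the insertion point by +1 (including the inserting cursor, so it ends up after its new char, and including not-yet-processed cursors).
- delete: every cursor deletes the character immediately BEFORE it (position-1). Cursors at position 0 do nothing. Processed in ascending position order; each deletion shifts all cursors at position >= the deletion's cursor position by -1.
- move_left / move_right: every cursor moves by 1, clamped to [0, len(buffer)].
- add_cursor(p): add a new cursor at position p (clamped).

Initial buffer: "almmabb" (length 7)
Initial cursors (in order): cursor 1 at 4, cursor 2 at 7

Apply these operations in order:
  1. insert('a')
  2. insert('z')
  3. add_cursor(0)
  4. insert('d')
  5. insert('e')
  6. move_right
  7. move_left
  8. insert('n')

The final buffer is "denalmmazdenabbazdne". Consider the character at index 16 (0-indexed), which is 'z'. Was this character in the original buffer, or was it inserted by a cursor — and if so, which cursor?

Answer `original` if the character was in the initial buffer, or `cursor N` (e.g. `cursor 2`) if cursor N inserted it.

Answer: cursor 2

Derivation:
After op 1 (insert('a')): buffer="almmaabba" (len 9), cursors c1@5 c2@9, authorship ....1...2
After op 2 (insert('z')): buffer="almmazabbaz" (len 11), cursors c1@6 c2@11, authorship ....11...22
After op 3 (add_cursor(0)): buffer="almmazabbaz" (len 11), cursors c3@0 c1@6 c2@11, authorship ....11...22
After op 4 (insert('d')): buffer="dalmmazdabbazd" (len 14), cursors c3@1 c1@8 c2@14, authorship 3....111...222
After op 5 (insert('e')): buffer="dealmmazdeabbazde" (len 17), cursors c3@2 c1@10 c2@17, authorship 33....1111...2222
After op 6 (move_right): buffer="dealmmazdeabbazde" (len 17), cursors c3@3 c1@11 c2@17, authorship 33....1111...2222
After op 7 (move_left): buffer="dealmmazdeabbazde" (len 17), cursors c3@2 c1@10 c2@16, authorship 33....1111...2222
After op 8 (insert('n')): buffer="denalmmazdenabbazdne" (len 20), cursors c3@3 c1@12 c2@19, authorship 333....11111...22222
Authorship (.=original, N=cursor N): 3 3 3 . . . . 1 1 1 1 1 . . . 2 2 2 2 2
Index 16: author = 2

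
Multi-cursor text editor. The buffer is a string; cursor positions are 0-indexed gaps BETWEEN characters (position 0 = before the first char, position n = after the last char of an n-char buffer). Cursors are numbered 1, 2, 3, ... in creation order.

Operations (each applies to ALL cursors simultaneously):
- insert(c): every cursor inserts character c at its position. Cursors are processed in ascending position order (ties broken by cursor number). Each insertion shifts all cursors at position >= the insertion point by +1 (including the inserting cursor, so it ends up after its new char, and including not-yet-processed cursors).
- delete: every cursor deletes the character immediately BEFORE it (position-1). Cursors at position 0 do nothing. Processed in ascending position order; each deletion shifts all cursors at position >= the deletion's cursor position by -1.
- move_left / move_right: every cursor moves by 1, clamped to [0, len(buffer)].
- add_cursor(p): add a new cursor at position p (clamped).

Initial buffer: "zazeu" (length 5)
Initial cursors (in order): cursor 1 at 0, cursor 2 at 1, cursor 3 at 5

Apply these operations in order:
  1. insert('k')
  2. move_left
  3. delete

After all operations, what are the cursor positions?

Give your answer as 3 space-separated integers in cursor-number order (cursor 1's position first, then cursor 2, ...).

Answer: 0 1 5

Derivation:
After op 1 (insert('k')): buffer="kzkazeuk" (len 8), cursors c1@1 c2@3 c3@8, authorship 1.2....3
After op 2 (move_left): buffer="kzkazeuk" (len 8), cursors c1@0 c2@2 c3@7, authorship 1.2....3
After op 3 (delete): buffer="kkazek" (len 6), cursors c1@0 c2@1 c3@5, authorship 12...3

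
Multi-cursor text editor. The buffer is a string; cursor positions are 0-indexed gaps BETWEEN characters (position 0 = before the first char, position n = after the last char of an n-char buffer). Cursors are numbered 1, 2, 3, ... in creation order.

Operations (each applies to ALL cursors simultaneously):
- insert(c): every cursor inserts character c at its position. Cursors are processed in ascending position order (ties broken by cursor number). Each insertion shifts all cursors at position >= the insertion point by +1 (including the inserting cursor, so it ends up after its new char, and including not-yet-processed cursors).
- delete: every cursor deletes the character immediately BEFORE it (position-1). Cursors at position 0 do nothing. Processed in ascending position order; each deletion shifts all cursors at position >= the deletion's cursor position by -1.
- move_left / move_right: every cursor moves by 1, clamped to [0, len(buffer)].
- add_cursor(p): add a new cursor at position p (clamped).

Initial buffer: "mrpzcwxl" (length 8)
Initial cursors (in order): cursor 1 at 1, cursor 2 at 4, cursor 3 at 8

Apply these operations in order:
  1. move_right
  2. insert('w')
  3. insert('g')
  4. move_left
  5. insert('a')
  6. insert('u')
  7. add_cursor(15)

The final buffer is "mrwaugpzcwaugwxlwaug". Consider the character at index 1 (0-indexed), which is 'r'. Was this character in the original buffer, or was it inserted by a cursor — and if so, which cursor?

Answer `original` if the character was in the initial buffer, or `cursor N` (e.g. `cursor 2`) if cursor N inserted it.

Answer: original

Derivation:
After op 1 (move_right): buffer="mrpzcwxl" (len 8), cursors c1@2 c2@5 c3@8, authorship ........
After op 2 (insert('w')): buffer="mrwpzcwwxlw" (len 11), cursors c1@3 c2@7 c3@11, authorship ..1...2...3
After op 3 (insert('g')): buffer="mrwgpzcwgwxlwg" (len 14), cursors c1@4 c2@9 c3@14, authorship ..11...22...33
After op 4 (move_left): buffer="mrwgpzcwgwxlwg" (len 14), cursors c1@3 c2@8 c3@13, authorship ..11...22...33
After op 5 (insert('a')): buffer="mrwagpzcwagwxlwag" (len 17), cursors c1@4 c2@10 c3@16, authorship ..111...222...333
After op 6 (insert('u')): buffer="mrwaugpzcwaugwxlwaug" (len 20), cursors c1@5 c2@12 c3@19, authorship ..1111...2222...3333
After op 7 (add_cursor(15)): buffer="mrwaugpzcwaugwxlwaug" (len 20), cursors c1@5 c2@12 c4@15 c3@19, authorship ..1111...2222...3333
Authorship (.=original, N=cursor N): . . 1 1 1 1 . . . 2 2 2 2 . . . 3 3 3 3
Index 1: author = original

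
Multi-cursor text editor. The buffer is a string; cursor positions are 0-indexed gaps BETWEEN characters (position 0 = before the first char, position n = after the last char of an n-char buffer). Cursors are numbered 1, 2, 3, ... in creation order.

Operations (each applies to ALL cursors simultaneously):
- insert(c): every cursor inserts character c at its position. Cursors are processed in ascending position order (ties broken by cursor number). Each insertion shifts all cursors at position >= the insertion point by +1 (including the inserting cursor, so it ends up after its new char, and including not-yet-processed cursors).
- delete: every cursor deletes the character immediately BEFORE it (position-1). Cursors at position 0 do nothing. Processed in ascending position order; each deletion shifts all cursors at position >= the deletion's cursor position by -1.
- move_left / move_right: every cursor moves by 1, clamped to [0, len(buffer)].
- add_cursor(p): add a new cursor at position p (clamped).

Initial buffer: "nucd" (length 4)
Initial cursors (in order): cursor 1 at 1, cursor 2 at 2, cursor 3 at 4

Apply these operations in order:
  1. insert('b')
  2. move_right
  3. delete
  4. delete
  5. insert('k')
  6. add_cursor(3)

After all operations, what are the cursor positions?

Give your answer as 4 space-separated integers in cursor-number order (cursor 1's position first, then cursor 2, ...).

After op 1 (insert('b')): buffer="nbubcdb" (len 7), cursors c1@2 c2@4 c3@7, authorship .1.2..3
After op 2 (move_right): buffer="nbubcdb" (len 7), cursors c1@3 c2@5 c3@7, authorship .1.2..3
After op 3 (delete): buffer="nbbd" (len 4), cursors c1@2 c2@3 c3@4, authorship .12.
After op 4 (delete): buffer="n" (len 1), cursors c1@1 c2@1 c3@1, authorship .
After op 5 (insert('k')): buffer="nkkk" (len 4), cursors c1@4 c2@4 c3@4, authorship .123
After op 6 (add_cursor(3)): buffer="nkkk" (len 4), cursors c4@3 c1@4 c2@4 c3@4, authorship .123

Answer: 4 4 4 3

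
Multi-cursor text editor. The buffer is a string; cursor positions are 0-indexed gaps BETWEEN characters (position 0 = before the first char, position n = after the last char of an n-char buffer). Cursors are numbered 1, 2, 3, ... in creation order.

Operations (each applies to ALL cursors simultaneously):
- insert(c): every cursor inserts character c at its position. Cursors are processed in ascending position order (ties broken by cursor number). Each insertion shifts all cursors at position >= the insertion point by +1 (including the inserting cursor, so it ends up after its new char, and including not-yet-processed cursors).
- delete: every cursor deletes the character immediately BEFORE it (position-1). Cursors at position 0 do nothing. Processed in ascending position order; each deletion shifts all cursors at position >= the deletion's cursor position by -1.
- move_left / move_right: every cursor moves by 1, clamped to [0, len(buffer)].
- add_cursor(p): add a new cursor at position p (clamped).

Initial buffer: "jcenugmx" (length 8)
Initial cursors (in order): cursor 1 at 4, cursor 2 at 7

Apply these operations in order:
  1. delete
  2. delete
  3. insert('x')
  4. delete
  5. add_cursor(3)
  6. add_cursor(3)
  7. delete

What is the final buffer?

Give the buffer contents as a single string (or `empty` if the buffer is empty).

After op 1 (delete): buffer="jceugx" (len 6), cursors c1@3 c2@5, authorship ......
After op 2 (delete): buffer="jcux" (len 4), cursors c1@2 c2@3, authorship ....
After op 3 (insert('x')): buffer="jcxuxx" (len 6), cursors c1@3 c2@5, authorship ..1.2.
After op 4 (delete): buffer="jcux" (len 4), cursors c1@2 c2@3, authorship ....
After op 5 (add_cursor(3)): buffer="jcux" (len 4), cursors c1@2 c2@3 c3@3, authorship ....
After op 6 (add_cursor(3)): buffer="jcux" (len 4), cursors c1@2 c2@3 c3@3 c4@3, authorship ....
After op 7 (delete): buffer="x" (len 1), cursors c1@0 c2@0 c3@0 c4@0, authorship .

Answer: x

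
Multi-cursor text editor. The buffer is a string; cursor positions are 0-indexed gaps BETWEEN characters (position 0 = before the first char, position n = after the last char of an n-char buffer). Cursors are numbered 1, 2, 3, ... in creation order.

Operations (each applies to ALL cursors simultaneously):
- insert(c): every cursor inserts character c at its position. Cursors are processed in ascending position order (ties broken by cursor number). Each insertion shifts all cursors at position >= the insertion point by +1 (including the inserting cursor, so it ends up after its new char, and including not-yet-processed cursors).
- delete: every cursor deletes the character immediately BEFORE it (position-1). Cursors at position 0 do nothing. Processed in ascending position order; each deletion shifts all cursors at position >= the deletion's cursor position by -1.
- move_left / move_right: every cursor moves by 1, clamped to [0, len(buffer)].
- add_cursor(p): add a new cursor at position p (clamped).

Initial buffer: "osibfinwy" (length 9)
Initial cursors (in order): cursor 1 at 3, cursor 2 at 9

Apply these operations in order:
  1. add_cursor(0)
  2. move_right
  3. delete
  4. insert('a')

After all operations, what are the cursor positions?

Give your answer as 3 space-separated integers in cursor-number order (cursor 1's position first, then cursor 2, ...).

After op 1 (add_cursor(0)): buffer="osibfinwy" (len 9), cursors c3@0 c1@3 c2@9, authorship .........
After op 2 (move_right): buffer="osibfinwy" (len 9), cursors c3@1 c1@4 c2@9, authorship .........
After op 3 (delete): buffer="sifinw" (len 6), cursors c3@0 c1@2 c2@6, authorship ......
After op 4 (insert('a')): buffer="asiafinwa" (len 9), cursors c3@1 c1@4 c2@9, authorship 3..1....2

Answer: 4 9 1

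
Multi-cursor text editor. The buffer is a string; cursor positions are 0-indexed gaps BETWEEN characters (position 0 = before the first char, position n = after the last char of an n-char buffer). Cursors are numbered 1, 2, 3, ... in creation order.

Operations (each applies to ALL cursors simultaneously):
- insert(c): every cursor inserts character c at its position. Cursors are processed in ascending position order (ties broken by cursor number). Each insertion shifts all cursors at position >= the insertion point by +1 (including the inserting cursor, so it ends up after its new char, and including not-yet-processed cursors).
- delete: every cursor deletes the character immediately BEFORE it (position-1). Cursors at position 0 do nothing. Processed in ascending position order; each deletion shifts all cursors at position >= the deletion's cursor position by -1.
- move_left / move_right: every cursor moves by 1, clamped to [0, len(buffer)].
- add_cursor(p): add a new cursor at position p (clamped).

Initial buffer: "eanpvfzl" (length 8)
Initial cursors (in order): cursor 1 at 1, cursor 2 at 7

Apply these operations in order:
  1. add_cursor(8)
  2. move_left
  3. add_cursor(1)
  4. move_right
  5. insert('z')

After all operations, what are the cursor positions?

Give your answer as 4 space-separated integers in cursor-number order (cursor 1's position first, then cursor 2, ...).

Answer: 2 10 12 4

Derivation:
After op 1 (add_cursor(8)): buffer="eanpvfzl" (len 8), cursors c1@1 c2@7 c3@8, authorship ........
After op 2 (move_left): buffer="eanpvfzl" (len 8), cursors c1@0 c2@6 c3@7, authorship ........
After op 3 (add_cursor(1)): buffer="eanpvfzl" (len 8), cursors c1@0 c4@1 c2@6 c3@7, authorship ........
After op 4 (move_right): buffer="eanpvfzl" (len 8), cursors c1@1 c4@2 c2@7 c3@8, authorship ........
After op 5 (insert('z')): buffer="ezaznpvfzzlz" (len 12), cursors c1@2 c4@4 c2@10 c3@12, authorship .1.4.....2.3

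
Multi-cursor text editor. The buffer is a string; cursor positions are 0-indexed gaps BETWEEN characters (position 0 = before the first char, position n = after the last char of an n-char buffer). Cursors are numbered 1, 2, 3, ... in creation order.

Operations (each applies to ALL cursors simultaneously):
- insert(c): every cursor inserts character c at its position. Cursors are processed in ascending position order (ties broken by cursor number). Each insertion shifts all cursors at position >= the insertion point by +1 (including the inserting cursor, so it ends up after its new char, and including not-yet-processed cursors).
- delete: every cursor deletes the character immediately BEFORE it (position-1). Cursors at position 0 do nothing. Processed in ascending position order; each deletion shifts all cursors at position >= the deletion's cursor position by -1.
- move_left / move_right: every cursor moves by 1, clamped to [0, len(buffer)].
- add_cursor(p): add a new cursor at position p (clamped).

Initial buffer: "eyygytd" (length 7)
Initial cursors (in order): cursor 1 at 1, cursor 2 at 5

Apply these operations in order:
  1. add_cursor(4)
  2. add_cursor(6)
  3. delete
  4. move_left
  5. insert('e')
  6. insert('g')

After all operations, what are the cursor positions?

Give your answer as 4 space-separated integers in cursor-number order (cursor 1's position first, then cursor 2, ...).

Answer: 2 9 9 9

Derivation:
After op 1 (add_cursor(4)): buffer="eyygytd" (len 7), cursors c1@1 c3@4 c2@5, authorship .......
After op 2 (add_cursor(6)): buffer="eyygytd" (len 7), cursors c1@1 c3@4 c2@5 c4@6, authorship .......
After op 3 (delete): buffer="yyd" (len 3), cursors c1@0 c2@2 c3@2 c4@2, authorship ...
After op 4 (move_left): buffer="yyd" (len 3), cursors c1@0 c2@1 c3@1 c4@1, authorship ...
After op 5 (insert('e')): buffer="eyeeeyd" (len 7), cursors c1@1 c2@5 c3@5 c4@5, authorship 1.234..
After op 6 (insert('g')): buffer="egyeeegggyd" (len 11), cursors c1@2 c2@9 c3@9 c4@9, authorship 11.234234..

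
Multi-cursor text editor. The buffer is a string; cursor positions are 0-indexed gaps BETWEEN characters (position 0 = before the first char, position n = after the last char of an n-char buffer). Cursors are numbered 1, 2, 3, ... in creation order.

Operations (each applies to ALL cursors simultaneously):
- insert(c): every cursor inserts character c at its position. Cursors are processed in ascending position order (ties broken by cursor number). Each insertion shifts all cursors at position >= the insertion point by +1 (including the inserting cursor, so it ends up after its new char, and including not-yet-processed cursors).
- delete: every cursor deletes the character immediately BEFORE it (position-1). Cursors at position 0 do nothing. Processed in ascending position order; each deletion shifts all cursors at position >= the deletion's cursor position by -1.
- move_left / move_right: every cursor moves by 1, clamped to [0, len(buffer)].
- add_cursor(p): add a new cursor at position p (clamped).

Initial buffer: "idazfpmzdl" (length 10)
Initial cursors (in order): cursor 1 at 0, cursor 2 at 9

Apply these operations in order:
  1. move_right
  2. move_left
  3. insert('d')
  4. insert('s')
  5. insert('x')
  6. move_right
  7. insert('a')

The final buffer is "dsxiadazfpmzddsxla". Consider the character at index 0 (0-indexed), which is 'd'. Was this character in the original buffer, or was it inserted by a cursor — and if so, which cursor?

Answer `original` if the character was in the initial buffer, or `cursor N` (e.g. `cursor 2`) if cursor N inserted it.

Answer: cursor 1

Derivation:
After op 1 (move_right): buffer="idazfpmzdl" (len 10), cursors c1@1 c2@10, authorship ..........
After op 2 (move_left): buffer="idazfpmzdl" (len 10), cursors c1@0 c2@9, authorship ..........
After op 3 (insert('d')): buffer="didazfpmzddl" (len 12), cursors c1@1 c2@11, authorship 1.........2.
After op 4 (insert('s')): buffer="dsidazfpmzddsl" (len 14), cursors c1@2 c2@13, authorship 11.........22.
After op 5 (insert('x')): buffer="dsxidazfpmzddsxl" (len 16), cursors c1@3 c2@15, authorship 111.........222.
After op 6 (move_right): buffer="dsxidazfpmzddsxl" (len 16), cursors c1@4 c2@16, authorship 111.........222.
After op 7 (insert('a')): buffer="dsxiadazfpmzddsxla" (len 18), cursors c1@5 c2@18, authorship 111.1........222.2
Authorship (.=original, N=cursor N): 1 1 1 . 1 . . . . . . . . 2 2 2 . 2
Index 0: author = 1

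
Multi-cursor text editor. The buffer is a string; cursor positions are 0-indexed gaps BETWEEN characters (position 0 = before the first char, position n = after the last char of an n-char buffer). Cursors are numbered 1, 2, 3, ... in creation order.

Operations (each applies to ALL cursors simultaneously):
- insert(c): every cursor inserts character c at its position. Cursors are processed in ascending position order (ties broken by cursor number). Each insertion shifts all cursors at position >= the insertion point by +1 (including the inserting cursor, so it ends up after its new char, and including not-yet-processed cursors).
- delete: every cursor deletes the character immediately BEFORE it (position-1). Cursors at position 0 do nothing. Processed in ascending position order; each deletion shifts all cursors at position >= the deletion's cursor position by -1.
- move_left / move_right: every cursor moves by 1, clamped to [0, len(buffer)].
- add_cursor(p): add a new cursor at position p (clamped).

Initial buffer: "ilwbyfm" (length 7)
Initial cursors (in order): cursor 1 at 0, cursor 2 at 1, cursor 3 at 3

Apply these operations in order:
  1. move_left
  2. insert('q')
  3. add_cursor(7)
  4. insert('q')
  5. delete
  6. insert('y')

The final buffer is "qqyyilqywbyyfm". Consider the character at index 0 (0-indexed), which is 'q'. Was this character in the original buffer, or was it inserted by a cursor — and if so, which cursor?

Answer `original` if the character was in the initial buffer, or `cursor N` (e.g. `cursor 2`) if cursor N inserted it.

Answer: cursor 1

Derivation:
After op 1 (move_left): buffer="ilwbyfm" (len 7), cursors c1@0 c2@0 c3@2, authorship .......
After op 2 (insert('q')): buffer="qqilqwbyfm" (len 10), cursors c1@2 c2@2 c3@5, authorship 12..3.....
After op 3 (add_cursor(7)): buffer="qqilqwbyfm" (len 10), cursors c1@2 c2@2 c3@5 c4@7, authorship 12..3.....
After op 4 (insert('q')): buffer="qqqqilqqwbqyfm" (len 14), cursors c1@4 c2@4 c3@8 c4@11, authorship 1212..33..4...
After op 5 (delete): buffer="qqilqwbyfm" (len 10), cursors c1@2 c2@2 c3@5 c4@7, authorship 12..3.....
After op 6 (insert('y')): buffer="qqyyilqywbyyfm" (len 14), cursors c1@4 c2@4 c3@8 c4@11, authorship 1212..33..4...
Authorship (.=original, N=cursor N): 1 2 1 2 . . 3 3 . . 4 . . .
Index 0: author = 1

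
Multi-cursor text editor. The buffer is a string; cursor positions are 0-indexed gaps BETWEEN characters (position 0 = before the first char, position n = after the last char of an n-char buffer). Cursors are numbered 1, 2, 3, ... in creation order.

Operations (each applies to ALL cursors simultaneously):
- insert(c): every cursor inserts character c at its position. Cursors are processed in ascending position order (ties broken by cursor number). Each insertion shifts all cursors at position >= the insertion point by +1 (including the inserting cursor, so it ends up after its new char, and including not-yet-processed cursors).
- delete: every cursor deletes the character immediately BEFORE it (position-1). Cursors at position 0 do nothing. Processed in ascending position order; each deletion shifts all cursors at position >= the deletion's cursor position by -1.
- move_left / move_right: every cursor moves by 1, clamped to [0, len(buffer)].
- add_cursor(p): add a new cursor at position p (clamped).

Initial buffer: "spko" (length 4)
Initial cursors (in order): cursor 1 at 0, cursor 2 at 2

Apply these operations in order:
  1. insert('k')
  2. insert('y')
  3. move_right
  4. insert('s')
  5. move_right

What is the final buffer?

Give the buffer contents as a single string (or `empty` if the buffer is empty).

Answer: kysspkykso

Derivation:
After op 1 (insert('k')): buffer="kspkko" (len 6), cursors c1@1 c2@4, authorship 1..2..
After op 2 (insert('y')): buffer="kyspkyko" (len 8), cursors c1@2 c2@6, authorship 11..22..
After op 3 (move_right): buffer="kyspkyko" (len 8), cursors c1@3 c2@7, authorship 11..22..
After op 4 (insert('s')): buffer="kysspkykso" (len 10), cursors c1@4 c2@9, authorship 11.1.22.2.
After op 5 (move_right): buffer="kysspkykso" (len 10), cursors c1@5 c2@10, authorship 11.1.22.2.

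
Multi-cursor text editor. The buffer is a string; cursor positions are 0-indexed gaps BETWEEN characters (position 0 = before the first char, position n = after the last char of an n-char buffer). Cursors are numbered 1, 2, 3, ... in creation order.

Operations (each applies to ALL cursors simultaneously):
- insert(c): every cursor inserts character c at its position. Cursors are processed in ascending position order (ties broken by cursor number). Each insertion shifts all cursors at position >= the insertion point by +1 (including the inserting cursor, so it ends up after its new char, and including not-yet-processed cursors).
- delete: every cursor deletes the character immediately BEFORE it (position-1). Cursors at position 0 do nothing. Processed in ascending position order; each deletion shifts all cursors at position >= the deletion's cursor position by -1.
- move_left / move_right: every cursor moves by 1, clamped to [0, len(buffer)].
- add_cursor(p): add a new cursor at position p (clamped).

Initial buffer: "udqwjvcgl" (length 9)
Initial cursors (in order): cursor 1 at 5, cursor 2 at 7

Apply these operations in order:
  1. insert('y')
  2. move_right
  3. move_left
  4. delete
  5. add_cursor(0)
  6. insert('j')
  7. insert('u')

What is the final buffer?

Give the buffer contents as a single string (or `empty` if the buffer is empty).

After op 1 (insert('y')): buffer="udqwjyvcygl" (len 11), cursors c1@6 c2@9, authorship .....1..2..
After op 2 (move_right): buffer="udqwjyvcygl" (len 11), cursors c1@7 c2@10, authorship .....1..2..
After op 3 (move_left): buffer="udqwjyvcygl" (len 11), cursors c1@6 c2@9, authorship .....1..2..
After op 4 (delete): buffer="udqwjvcgl" (len 9), cursors c1@5 c2@7, authorship .........
After op 5 (add_cursor(0)): buffer="udqwjvcgl" (len 9), cursors c3@0 c1@5 c2@7, authorship .........
After op 6 (insert('j')): buffer="judqwjjvcjgl" (len 12), cursors c3@1 c1@7 c2@10, authorship 3.....1..2..
After op 7 (insert('u')): buffer="juudqwjjuvcjugl" (len 15), cursors c3@2 c1@9 c2@13, authorship 33.....11..22..

Answer: juudqwjjuvcjugl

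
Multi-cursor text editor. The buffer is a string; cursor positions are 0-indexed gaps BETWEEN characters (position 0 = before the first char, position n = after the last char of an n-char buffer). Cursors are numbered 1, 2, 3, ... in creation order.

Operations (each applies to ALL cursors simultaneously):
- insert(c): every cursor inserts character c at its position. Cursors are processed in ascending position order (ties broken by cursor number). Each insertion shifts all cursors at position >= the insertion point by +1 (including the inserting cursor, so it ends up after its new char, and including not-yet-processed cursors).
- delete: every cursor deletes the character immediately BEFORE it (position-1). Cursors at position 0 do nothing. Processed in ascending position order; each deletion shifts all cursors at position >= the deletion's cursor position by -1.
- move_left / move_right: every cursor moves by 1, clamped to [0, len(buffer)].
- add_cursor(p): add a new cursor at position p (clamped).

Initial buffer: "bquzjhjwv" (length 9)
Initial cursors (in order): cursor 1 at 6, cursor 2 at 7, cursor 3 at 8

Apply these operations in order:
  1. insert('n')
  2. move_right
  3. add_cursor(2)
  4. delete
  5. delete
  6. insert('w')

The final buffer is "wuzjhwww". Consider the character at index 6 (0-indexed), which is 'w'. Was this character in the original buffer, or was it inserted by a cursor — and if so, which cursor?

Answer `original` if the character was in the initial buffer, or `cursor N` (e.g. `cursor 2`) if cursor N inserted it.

After op 1 (insert('n')): buffer="bquzjhnjnwnv" (len 12), cursors c1@7 c2@9 c3@11, authorship ......1.2.3.
After op 2 (move_right): buffer="bquzjhnjnwnv" (len 12), cursors c1@8 c2@10 c3@12, authorship ......1.2.3.
After op 3 (add_cursor(2)): buffer="bquzjhnjnwnv" (len 12), cursors c4@2 c1@8 c2@10 c3@12, authorship ......1.2.3.
After op 4 (delete): buffer="buzjhnnn" (len 8), cursors c4@1 c1@6 c2@7 c3@8, authorship .....123
After op 5 (delete): buffer="uzjh" (len 4), cursors c4@0 c1@4 c2@4 c3@4, authorship ....
After op 6 (insert('w')): buffer="wuzjhwww" (len 8), cursors c4@1 c1@8 c2@8 c3@8, authorship 4....123
Authorship (.=original, N=cursor N): 4 . . . . 1 2 3
Index 6: author = 2

Answer: cursor 2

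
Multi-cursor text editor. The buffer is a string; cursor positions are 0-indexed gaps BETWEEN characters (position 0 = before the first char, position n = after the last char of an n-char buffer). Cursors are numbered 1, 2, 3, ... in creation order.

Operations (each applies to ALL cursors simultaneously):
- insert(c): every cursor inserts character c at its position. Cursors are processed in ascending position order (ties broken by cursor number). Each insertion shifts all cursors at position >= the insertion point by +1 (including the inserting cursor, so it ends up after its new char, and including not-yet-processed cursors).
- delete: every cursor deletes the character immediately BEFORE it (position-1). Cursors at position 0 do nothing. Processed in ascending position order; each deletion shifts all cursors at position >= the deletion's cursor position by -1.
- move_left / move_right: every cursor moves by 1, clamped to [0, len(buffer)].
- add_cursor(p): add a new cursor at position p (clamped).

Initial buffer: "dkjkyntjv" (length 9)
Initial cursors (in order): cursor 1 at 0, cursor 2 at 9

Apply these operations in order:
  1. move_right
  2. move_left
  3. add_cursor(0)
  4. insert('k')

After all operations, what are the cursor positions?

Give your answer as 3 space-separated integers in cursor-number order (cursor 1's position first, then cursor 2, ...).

After op 1 (move_right): buffer="dkjkyntjv" (len 9), cursors c1@1 c2@9, authorship .........
After op 2 (move_left): buffer="dkjkyntjv" (len 9), cursors c1@0 c2@8, authorship .........
After op 3 (add_cursor(0)): buffer="dkjkyntjv" (len 9), cursors c1@0 c3@0 c2@8, authorship .........
After op 4 (insert('k')): buffer="kkdkjkyntjkv" (len 12), cursors c1@2 c3@2 c2@11, authorship 13........2.

Answer: 2 11 2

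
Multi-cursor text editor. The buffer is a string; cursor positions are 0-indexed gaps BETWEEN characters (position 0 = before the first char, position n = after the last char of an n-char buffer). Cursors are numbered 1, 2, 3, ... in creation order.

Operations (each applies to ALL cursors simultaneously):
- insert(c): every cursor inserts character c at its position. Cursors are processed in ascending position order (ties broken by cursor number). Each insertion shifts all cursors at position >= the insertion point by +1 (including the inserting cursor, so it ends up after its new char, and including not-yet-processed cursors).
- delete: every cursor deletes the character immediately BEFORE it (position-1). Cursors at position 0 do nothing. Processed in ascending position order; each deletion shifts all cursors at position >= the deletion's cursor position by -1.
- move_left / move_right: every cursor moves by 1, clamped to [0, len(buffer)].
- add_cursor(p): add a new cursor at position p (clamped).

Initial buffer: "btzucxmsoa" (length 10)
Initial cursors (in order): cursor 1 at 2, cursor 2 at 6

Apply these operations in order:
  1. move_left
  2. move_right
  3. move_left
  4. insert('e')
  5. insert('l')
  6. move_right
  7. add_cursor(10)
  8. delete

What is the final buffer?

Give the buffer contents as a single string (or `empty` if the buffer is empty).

After op 1 (move_left): buffer="btzucxmsoa" (len 10), cursors c1@1 c2@5, authorship ..........
After op 2 (move_right): buffer="btzucxmsoa" (len 10), cursors c1@2 c2@6, authorship ..........
After op 3 (move_left): buffer="btzucxmsoa" (len 10), cursors c1@1 c2@5, authorship ..........
After op 4 (insert('e')): buffer="betzucexmsoa" (len 12), cursors c1@2 c2@7, authorship .1....2.....
After op 5 (insert('l')): buffer="beltzucelxmsoa" (len 14), cursors c1@3 c2@9, authorship .11....22.....
After op 6 (move_right): buffer="beltzucelxmsoa" (len 14), cursors c1@4 c2@10, authorship .11....22.....
After op 7 (add_cursor(10)): buffer="beltzucelxmsoa" (len 14), cursors c1@4 c2@10 c3@10, authorship .11....22.....
After op 8 (delete): buffer="belzucemsoa" (len 11), cursors c1@3 c2@7 c3@7, authorship .11...2....

Answer: belzucemsoa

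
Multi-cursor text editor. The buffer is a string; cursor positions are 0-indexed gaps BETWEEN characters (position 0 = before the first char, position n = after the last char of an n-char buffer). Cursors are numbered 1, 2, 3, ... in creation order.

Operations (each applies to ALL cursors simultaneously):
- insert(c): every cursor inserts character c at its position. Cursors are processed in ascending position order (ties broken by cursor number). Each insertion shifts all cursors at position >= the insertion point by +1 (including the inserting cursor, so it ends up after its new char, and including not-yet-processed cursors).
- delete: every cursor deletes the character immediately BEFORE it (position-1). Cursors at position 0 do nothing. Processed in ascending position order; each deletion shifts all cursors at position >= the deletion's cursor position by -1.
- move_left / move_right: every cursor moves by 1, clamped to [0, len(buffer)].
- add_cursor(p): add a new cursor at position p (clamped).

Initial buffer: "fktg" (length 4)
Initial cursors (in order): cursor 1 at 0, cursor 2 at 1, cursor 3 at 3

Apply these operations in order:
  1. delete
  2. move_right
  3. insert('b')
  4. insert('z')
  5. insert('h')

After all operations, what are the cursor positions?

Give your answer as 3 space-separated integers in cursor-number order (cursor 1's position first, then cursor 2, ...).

After op 1 (delete): buffer="kg" (len 2), cursors c1@0 c2@0 c3@1, authorship ..
After op 2 (move_right): buffer="kg" (len 2), cursors c1@1 c2@1 c3@2, authorship ..
After op 3 (insert('b')): buffer="kbbgb" (len 5), cursors c1@3 c2@3 c3@5, authorship .12.3
After op 4 (insert('z')): buffer="kbbzzgbz" (len 8), cursors c1@5 c2@5 c3@8, authorship .1212.33
After op 5 (insert('h')): buffer="kbbzzhhgbzh" (len 11), cursors c1@7 c2@7 c3@11, authorship .121212.333

Answer: 7 7 11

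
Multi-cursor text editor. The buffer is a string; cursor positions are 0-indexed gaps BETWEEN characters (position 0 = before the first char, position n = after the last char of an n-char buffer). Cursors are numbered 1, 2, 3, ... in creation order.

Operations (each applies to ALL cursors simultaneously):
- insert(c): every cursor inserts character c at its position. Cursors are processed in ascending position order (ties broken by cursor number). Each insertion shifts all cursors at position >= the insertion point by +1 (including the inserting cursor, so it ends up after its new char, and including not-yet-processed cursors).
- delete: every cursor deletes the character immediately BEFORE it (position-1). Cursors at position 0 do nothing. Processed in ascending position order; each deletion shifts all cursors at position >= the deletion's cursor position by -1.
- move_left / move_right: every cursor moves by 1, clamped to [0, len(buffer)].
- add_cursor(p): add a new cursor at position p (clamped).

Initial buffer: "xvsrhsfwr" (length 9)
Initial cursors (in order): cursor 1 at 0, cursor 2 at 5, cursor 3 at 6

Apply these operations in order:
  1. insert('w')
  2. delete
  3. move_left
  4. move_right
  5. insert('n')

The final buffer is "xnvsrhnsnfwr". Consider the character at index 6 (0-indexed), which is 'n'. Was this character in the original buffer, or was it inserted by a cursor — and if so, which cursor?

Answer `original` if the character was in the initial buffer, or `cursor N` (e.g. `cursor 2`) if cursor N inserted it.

After op 1 (insert('w')): buffer="wxvsrhwswfwr" (len 12), cursors c1@1 c2@7 c3@9, authorship 1.....2.3...
After op 2 (delete): buffer="xvsrhsfwr" (len 9), cursors c1@0 c2@5 c3@6, authorship .........
After op 3 (move_left): buffer="xvsrhsfwr" (len 9), cursors c1@0 c2@4 c3@5, authorship .........
After op 4 (move_right): buffer="xvsrhsfwr" (len 9), cursors c1@1 c2@5 c3@6, authorship .........
After op 5 (insert('n')): buffer="xnvsrhnsnfwr" (len 12), cursors c1@2 c2@7 c3@9, authorship .1....2.3...
Authorship (.=original, N=cursor N): . 1 . . . . 2 . 3 . . .
Index 6: author = 2

Answer: cursor 2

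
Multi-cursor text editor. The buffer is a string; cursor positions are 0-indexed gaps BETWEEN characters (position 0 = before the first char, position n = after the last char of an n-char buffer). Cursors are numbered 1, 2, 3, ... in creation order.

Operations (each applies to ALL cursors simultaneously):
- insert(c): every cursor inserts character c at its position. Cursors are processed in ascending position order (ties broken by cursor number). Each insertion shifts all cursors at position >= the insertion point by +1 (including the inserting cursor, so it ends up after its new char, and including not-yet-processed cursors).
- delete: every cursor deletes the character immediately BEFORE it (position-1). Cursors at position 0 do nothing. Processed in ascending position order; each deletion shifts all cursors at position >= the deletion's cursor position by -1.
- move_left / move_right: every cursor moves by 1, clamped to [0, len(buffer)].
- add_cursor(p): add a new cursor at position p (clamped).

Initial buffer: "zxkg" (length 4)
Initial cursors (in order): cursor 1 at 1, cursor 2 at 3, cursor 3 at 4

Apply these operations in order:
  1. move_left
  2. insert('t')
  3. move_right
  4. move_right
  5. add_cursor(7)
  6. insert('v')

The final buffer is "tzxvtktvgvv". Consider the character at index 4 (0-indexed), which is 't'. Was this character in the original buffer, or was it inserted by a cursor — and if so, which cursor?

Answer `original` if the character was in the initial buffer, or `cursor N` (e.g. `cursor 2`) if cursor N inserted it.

After op 1 (move_left): buffer="zxkg" (len 4), cursors c1@0 c2@2 c3@3, authorship ....
After op 2 (insert('t')): buffer="tzxtktg" (len 7), cursors c1@1 c2@4 c3@6, authorship 1..2.3.
After op 3 (move_right): buffer="tzxtktg" (len 7), cursors c1@2 c2@5 c3@7, authorship 1..2.3.
After op 4 (move_right): buffer="tzxtktg" (len 7), cursors c1@3 c2@6 c3@7, authorship 1..2.3.
After op 5 (add_cursor(7)): buffer="tzxtktg" (len 7), cursors c1@3 c2@6 c3@7 c4@7, authorship 1..2.3.
After op 6 (insert('v')): buffer="tzxvtktvgvv" (len 11), cursors c1@4 c2@8 c3@11 c4@11, authorship 1..12.32.34
Authorship (.=original, N=cursor N): 1 . . 1 2 . 3 2 . 3 4
Index 4: author = 2

Answer: cursor 2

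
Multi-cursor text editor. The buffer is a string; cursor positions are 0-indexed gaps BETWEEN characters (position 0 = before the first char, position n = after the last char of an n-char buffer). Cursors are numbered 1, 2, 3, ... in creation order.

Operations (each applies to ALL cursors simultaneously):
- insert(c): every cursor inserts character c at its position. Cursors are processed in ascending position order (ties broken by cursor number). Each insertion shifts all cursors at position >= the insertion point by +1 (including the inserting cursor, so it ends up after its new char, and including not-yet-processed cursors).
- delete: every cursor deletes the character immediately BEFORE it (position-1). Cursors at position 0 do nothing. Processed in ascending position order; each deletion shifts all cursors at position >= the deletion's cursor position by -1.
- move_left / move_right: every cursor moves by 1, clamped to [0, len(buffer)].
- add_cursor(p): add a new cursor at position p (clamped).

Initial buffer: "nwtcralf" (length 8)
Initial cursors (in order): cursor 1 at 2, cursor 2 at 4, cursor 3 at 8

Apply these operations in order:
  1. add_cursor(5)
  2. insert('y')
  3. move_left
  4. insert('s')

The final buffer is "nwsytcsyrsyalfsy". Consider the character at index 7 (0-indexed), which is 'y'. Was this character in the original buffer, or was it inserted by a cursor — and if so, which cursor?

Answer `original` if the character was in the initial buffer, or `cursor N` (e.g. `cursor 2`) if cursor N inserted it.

Answer: cursor 2

Derivation:
After op 1 (add_cursor(5)): buffer="nwtcralf" (len 8), cursors c1@2 c2@4 c4@5 c3@8, authorship ........
After op 2 (insert('y')): buffer="nwytcyryalfy" (len 12), cursors c1@3 c2@6 c4@8 c3@12, authorship ..1..2.4...3
After op 3 (move_left): buffer="nwytcyryalfy" (len 12), cursors c1@2 c2@5 c4@7 c3@11, authorship ..1..2.4...3
After op 4 (insert('s')): buffer="nwsytcsyrsyalfsy" (len 16), cursors c1@3 c2@7 c4@10 c3@15, authorship ..11..22.44...33
Authorship (.=original, N=cursor N): . . 1 1 . . 2 2 . 4 4 . . . 3 3
Index 7: author = 2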